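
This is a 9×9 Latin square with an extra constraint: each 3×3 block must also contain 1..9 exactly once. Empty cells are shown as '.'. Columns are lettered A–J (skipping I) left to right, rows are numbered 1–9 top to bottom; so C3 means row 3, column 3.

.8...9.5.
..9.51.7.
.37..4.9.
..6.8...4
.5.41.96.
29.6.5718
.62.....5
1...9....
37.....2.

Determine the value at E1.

A4 = 7 (sole candidate).
B4 = 1 (sole candidate).
H4 = 3 (sole candidate).
A5 = 8 (sole candidate).
C5 = 3 (sole candidate).
J5 = 2 (sole candidate).
C6 = 4 (sole candidate).
E6 = 3 (sole candidate).
B8 = 4 (sole candidate).
H8 = 8 (sole candidate).
C1 = 1 (sole candidate).
B2 = 2 (sole candidate).
F4 = 2 (sole candidate).
G4 = 5 (sole candidate).
F5 = 7 (sole candidate).
A7 = 9 (sole candidate).
H7 = 4 (sole candidate).
C8 = 5 (sole candidate).
C9 = 8 (sole candidate).
F9 = 6 (sole candidate).
G9 = 1 (sole candidate).
J9 = 9 (sole candidate).
D4 = 9 (sole candidate).
E7 = 7 (sole candidate).
G7 = 3 (sole candidate).
F8 = 3 (sole candidate).
G8 = 6 (sole candidate).
J8 = 7 (sole candidate).
D9 = 5 (sole candidate).
E9 = 4 (sole candidate).
F7 = 8 (sole candidate).
D8 = 2 (sole candidate).
D3 = 8 (sole candidate).
G3 = 2 (sole candidate).
D7 = 1 (sole candidate).
G1 = 4 (sole candidate).
D2 = 3 (sole candidate).
G2 = 8 (sole candidate).
J2 = 6 (sole candidate).
E3 = 6 (sole candidate).
J3 = 1 (sole candidate).
A1 = 6 (sole candidate).
D1 = 7 (sole candidate).
E1 = 2: row 1 has {1,4,5,6,7,8,9}; col 5 has {1,3,4,5,6,7,8,9}; box has {1,3,4,5,6,7,8,9} → only 2 remains.

2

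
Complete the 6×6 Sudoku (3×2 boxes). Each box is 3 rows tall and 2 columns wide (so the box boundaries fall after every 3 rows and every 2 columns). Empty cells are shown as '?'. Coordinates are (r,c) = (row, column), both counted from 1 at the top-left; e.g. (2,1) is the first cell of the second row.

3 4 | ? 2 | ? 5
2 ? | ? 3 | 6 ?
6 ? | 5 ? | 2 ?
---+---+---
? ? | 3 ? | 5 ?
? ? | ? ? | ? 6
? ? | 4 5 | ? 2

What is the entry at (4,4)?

6

(1,5) = 1 (sole candidate).
(2,3) = 1 (sole candidate).
(2,6) = 4 (sole candidate).
(3,2) = 1 (sole candidate).
(3,4) = 4 (sole candidate).
(3,6) = 3 (sole candidate).
(4,6) = 1 (sole candidate).
(5,3) = 2 (sole candidate).
(5,4) = 1 (sole candidate).
(6,1) = 1 (sole candidate).
(6,5) = 3 (sole candidate).
(1,3) = 6 (sole candidate).
(2,2) = 5 (sole candidate).
(4,1) = 4 (sole candidate).
(4,4) = 6: row 4 has {1,3,4,5}; col 4 has {1,2,3,4,5}; box has {1,2,3,4,5} → only 6 remains.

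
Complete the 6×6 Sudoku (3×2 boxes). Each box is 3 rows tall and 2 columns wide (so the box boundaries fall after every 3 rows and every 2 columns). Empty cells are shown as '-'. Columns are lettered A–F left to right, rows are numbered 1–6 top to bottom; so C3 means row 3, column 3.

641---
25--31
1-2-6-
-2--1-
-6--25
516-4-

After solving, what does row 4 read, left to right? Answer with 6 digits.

325416

E1 = 5 (sole candidate).
F1 = 2 (sole candidate).
C2 = 4 (sole candidate).
D2 = 6 (sole candidate).
B3 = 3 (sole candidate).
D3 = 5 (sole candidate).
F3 = 4 (sole candidate).
C5 = 3 (sole candidate).
D6 = 2 (sole candidate).
F6 = 3 (sole candidate).
D1 = 3 (sole candidate).
C4 = 5: row 4 has {1,2}; col 3 has {1,2,3,4,6}; box has {2,3,6} → only 5 remains.
D4 = 4: row 4 has {1,2,5}; col 4 has {2,3,5,6}; box has {2,3,5,6} → only 4 remains.
F4 = 6: row 4 has {1,2,4,5}; col 6 has {1,2,3,4,5}; box has {1,2,3,4,5} → only 6 remains.
A5 = 4 (sole candidate).
D5 = 1 (sole candidate).
A4 = 3: row 4 has {1,2,4,5,6}; col 1 has {1,2,4,5,6}; box has {1,2,4,5,6} → only 3 remains.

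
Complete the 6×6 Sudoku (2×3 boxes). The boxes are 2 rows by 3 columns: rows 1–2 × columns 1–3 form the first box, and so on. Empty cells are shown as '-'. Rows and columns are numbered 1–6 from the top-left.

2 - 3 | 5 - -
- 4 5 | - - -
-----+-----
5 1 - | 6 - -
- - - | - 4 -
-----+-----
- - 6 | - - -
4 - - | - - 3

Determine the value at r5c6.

1

r1c2 = 6 (sole candidate).
r1c5 = 1 (sole candidate).
r1c6 = 4 (sole candidate).
r2c1 = 1 (sole candidate).
r3c6 = 2 (sole candidate).
r4c3 = 2 (sole candidate).
r5c1 = 3 (sole candidate).
r6c3 = 1 (sole candidate).
r6c4 = 2 (sole candidate).
r2c4 = 3 (sole candidate).
r2c6 = 6 (sole candidate).
r3c3 = 4 (sole candidate).
r3c5 = 3 (sole candidate).
r4c1 = 6 (sole candidate).
r4c2 = 3 (sole candidate).
r4c4 = 1 (sole candidate).
r4c6 = 5 (sole candidate).
r5c4 = 4 (sole candidate).
r5c5 = 5 (sole candidate).
r5c6 = 1: row 5 has {3,4,5,6}; col 6 has {2,3,4,5,6}; box has {2,3,4,5} → only 1 remains.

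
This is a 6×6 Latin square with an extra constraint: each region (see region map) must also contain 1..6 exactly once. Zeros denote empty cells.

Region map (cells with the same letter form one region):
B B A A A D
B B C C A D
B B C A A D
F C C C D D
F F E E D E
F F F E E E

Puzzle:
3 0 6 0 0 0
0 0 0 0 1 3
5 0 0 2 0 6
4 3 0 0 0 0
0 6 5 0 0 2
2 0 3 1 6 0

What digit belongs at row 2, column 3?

2

row 2, column 1 = 6: row 2 has {1,3}; col 1 has {2,3,4,5}; region has {3,5} → only 6 remains.
row 5, column 1 = 1: row 5 has {2,5,6}; col 1 has {2,3,4,5,6}; region has {2,3,4,6} → only 1 remains.
row 5, column 5 = 4: row 5 has {1,2,5,6}; col 5 has {1,6}; region has {3,6} → only 4 remains.
row 6, column 2 = 5: row 6 has {1,2,3,6}; col 2 has {3,6}; region has {1,2,3,4,6} → only 5 remains.
row 6, column 6 = 4: row 6 has {1,2,3,5,6}; col 6 has {2,3,6}; region has {1,2,5,6} → only 4 remains.
row 1, column 5 = 5: row 1 has {3,6}; col 5 has {1,4,6}; region has {1,2,6} → only 5 remains.
row 1, column 6 = 1: row 1 has {3,5,6}; col 6 has {2,3,4,6}; region has {3,4,6} → only 1 remains.
row 3, column 5 = 3: row 3 has {2,5,6}; col 5 has {1,4,5,6}; region has {1,2,5,6} → only 3 remains.
row 4, column 5 = 2: row 4 has {3,4}; col 5 has {1,3,4,5,6}; region has {1,3,4,6} → only 2 remains.
row 4, column 6 = 5: row 4 has {2,3,4}; col 6 has {1,2,3,4,6}; region has {1,2,3,4,6} → only 5 remains.
row 5, column 4 = 3: row 5 has {1,2,4,5,6}; col 4 has {1,2}; region has {1,2,4,5,6} → only 3 remains.
row 1, column 4 = 4: row 1 has {1,3,5,6}; col 4 has {1,2,3}; region has {1,2,3,5,6} → only 4 remains.
row 2, column 4 = 5: row 2 has {1,3,6}; col 4 has {1,2,3,4}; region has {3} → only 5 remains.
row 4, column 3 = 1: row 4 has {2,3,4,5}; col 3 has {3,5,6}; region has {3,5} → only 1 remains.
row 4, column 4 = 6: row 4 has {1,2,3,4,5}; col 4 has {1,2,3,4,5}; region has {1,3,5} → only 6 remains.
row 1, column 2 = 2: row 1 has {1,3,4,5,6}; col 2 has {3,5,6}; region has {3,5,6} → only 2 remains.
row 2, column 2 = 4: row 2 has {1,3,5,6}; col 2 has {2,3,5,6}; region has {2,3,5,6} → only 4 remains.
row 2, column 3 = 2: row 2 has {1,3,4,5,6}; col 3 has {1,3,5,6}; region has {1,3,5,6} → only 2 remains.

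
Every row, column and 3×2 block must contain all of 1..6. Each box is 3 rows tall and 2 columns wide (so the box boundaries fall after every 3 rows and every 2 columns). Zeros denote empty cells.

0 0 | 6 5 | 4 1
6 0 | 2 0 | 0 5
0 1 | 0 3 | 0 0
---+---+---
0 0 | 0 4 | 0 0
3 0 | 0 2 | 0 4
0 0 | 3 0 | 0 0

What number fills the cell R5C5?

5

R1C1 = 2: row 1 has {1,4,5,6}; col 1 has {3,6}; box has {1,6} → only 2 remains.
R1C2 = 3: row 1 has {1,2,4,5,6}; col 2 has {1}; box has {1,2,6} → only 3 remains.
R2C2 = 4: row 2 has {2,5,6}; col 2 has {1,3}; box has {1,2,3,6} → only 4 remains.
R2C4 = 1: row 2 has {2,4,5,6}; col 4 has {2,3,4,5}; box has {2,3,5,6} → only 1 remains.
R2C5 = 3: row 2 has {1,2,4,5,6}; col 5 has {4}; box has {1,4,5} → only 3 remains.
R3C1 = 5: row 3 has {1,3}; col 1 has {2,3,6}; box has {1,2,3,4,6} → only 5 remains.
R3C3 = 4: row 3 has {1,3,5}; col 3 has {2,3,6}; box has {1,2,3,5,6} → only 4 remains.
R4C1 = 1: row 4 has {4}; col 1 has {2,3,5,6}; box has {3} → only 1 remains.
R4C3 = 5: row 4 has {1,4}; col 3 has {2,3,4,6}; box has {2,3,4} → only 5 remains.
R5C3 = 1: row 5 has {2,3,4}; col 3 has {2,3,4,5,6}; box has {2,3,4,5} → only 1 remains.
R6C1 = 4: row 6 has {3}; col 1 has {1,2,3,5,6}; box has {1,3} → only 4 remains.
R6C4 = 6: row 6 has {3,4}; col 4 has {1,2,3,4,5}; box has {1,2,3,4,5} → only 6 remains.
R6C6 = 2: row 6 has {3,4,6}; col 6 has {1,4,5}; box has {4} → only 2 remains.
R3C6 = 6: row 3 has {1,3,4,5}; col 6 has {1,2,4,5}; box has {1,3,4,5} → only 6 remains.
R4C5 = 6: row 4 has {1,4,5}; col 5 has {3,4}; box has {2,4} → only 6 remains.
R4C6 = 3: row 4 has {1,4,5,6}; col 6 has {1,2,4,5,6}; box has {2,4,6} → only 3 remains.
R5C5 = 5: row 5 has {1,2,3,4}; col 5 has {3,4,6}; box has {2,3,4,6} → only 5 remains.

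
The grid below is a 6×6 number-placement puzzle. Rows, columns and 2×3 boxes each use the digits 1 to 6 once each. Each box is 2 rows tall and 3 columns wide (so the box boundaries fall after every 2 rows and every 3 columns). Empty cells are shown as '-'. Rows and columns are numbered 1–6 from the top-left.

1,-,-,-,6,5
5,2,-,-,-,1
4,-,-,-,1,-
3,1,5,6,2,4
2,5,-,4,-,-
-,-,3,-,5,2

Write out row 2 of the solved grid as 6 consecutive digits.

526341

row 1, column 3 = 4 (sole candidate).
row 2, column 3 = 6: row 2 has {1,2,5}; col 3 has {3,4,5}; box has {1,2,4,5} → only 6 remains.
row 2, column 4 = 3: row 2 has {1,2,5,6}; col 4 has {4,6}; box has {1,5,6} → only 3 remains.
row 2, column 5 = 4: row 2 has {1,2,3,5,6}; col 5 has {1,2,5,6}; box has {1,3,5,6} → only 4 remains.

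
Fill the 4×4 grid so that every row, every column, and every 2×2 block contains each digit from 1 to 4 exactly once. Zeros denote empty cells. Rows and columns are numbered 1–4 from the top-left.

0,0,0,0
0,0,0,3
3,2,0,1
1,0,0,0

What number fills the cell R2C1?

4

R3C3 = 4: row 3 has {1,2,3}; col 3 has {}; box has {1} → only 4 remains.
R4C2 = 4: row 4 has {1}; col 2 has {2}; box has {1,2,3} → only 4 remains.
R4C4 = 2: row 4 has {1,4}; col 4 has {1,3}; box has {1,4} → only 2 remains.
R1C4 = 4: row 1 has {}; col 4 has {1,2,3}; box has {3} → only 4 remains.
R2C2 = 1: row 2 has {3}; col 2 has {2,4}; box has {} → only 1 remains.
R2C3 = 2: row 2 has {1,3}; col 3 has {4}; box has {3,4} → only 2 remains.
R4C3 = 3: row 4 has {1,2,4}; col 3 has {2,4}; box has {1,2,4} → only 3 remains.
R1C1 = 2: row 1 has {4}; col 1 has {1,3}; box has {1} → only 2 remains.
R1C2 = 3: row 1 has {2,4}; col 2 has {1,2,4}; box has {1,2} → only 3 remains.
R1C3 = 1: row 1 has {2,3,4}; col 3 has {2,3,4}; box has {2,3,4} → only 1 remains.
R2C1 = 4: row 2 has {1,2,3}; col 1 has {1,2,3}; box has {1,2,3} → only 4 remains.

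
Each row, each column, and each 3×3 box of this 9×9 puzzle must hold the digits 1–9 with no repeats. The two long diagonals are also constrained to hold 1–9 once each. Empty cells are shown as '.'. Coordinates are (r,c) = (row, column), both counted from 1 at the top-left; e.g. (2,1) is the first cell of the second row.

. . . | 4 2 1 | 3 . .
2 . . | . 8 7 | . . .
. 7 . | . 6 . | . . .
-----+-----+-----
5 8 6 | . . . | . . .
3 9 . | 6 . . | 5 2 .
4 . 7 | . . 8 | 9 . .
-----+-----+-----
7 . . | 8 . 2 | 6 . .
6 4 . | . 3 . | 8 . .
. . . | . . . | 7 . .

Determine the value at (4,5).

9

(1,1) = 9: row 1 has {1,2,3,4}; col 1 has {2,3,4,5,6,7}; box has {2,7}; main diagonal has {6,8} → only 9 remains.
(5,3) = 1: row 5 has {2,3,5,6,9}; col 3 has {6,7}; box has {3,4,5,6,7,8,9} → only 1 remains.
(5,5) = 7: row 5 has {1,2,3,5,6,9}; col 5 has {2,3,6,8}; box has {6,8}; main diagonal has {6,8,9}; anti-diagonal has {4} → only 7 remains.
(5,6) = 4: row 5 has {1,2,3,5,6,7,9}; col 6 has {1,2,7,8}; box has {6,7,8} → only 4 remains.
(5,9) = 8: row 5 has {1,2,3,4,5,6,7,9}; col 9 has {}; box has {2,5,9} → only 8 remains.
(6,2) = 2: row 6 has {4,7,8,9}; col 2 has {4,7,8,9}; box has {1,3,4,5,6,7,8,9} → only 2 remains.
(1,8) = 7: in row 1, 7 can only go here (every other open cell in that row sees a 7).
(1,3) = 8: in row 1, 8 can only go here (every other open cell in that row sees an 8).
(3,1) = 1: row 3 has {6,7}; col 1 has {2,3,4,5,6,7,9}; box has {2,7,8,9} → only 1 remains.
(3,7) = 2: row 3 has {1,6,7}; col 7 has {3,5,6,7,8,9}; box has {3,7}; anti-diagonal has {4,7} → only 2 remains.
(9,1) = 8: row 9 has {7}; col 1 has {1,2,3,4,5,6,7,9}; box has {4,6,7}; anti-diagonal has {2,4,7} → only 8 remains.
(3,8) = 8: in row 3, 8 can only go here (every other open cell in that row sees an 8).
(4,4) = 2: in row 4, 2 can only go here (every other open cell in that row sees a 2).
(4,9) = 7: in row 4, 7 can only go here (every other open cell in that row sees a 7).
(8,4) = 7: in row 8, 7 can only go here (every other open cell in that row sees a 7).
(9,3) = 2: in row 9, 2 can only go here (every other open cell in that row sees a 2).
(9,6) = 6: in row 9, 6 can only go here (every other open cell in that row sees a 6).
(8,9) = 2: in row 8, 2 can only go here (every other open cell in that row sees a 2).
(8,8) = 1: in row 8, 1 can only go here (every other open cell in that row sees a 1).
(1,2) = 6: in column 2, 6 can only go here (every other open cell in that column sees a 6).
(1,9) = 5: row 1 has {1,2,3,4,6,7,8,9}; col 9 has {2,7,8}; box has {2,3,7,8}; anti-diagonal has {2,4,7,8} → only 5 remains.
(6,5) = 5: in row 6, 5 can only go here (every other open cell in that row sees a 5).
(6,4) = 1: in anti-diagonal, 1 can only go here (every other open cell in that diagonal sees a 1).
(2,8) = 6: in anti-diagonal, 6 can only go here (every other open cell in that diagonal sees a 6).
(4,5) = 9: row 4 has {2,5,6,7,8}; col 5 has {2,3,5,6,7,8}; box has {1,2,4,5,6,7,8} → only 9 remains.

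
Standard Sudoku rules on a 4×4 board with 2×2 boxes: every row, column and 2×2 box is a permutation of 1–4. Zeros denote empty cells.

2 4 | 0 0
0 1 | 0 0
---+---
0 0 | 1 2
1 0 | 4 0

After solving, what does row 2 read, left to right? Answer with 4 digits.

R1C3 = 3 (sole candidate).
R1C4 = 1 (sole candidate).
R2C1 = 3: row 2 has {1}; col 1 has {1,2}; box has {1,2,4} → only 3 remains.
R2C3 = 2: row 2 has {1,3}; col 3 has {1,3,4}; box has {1,3} → only 2 remains.
R2C4 = 4: row 2 has {1,2,3}; col 4 has {1,2}; box has {1,2,3} → only 4 remains.

3124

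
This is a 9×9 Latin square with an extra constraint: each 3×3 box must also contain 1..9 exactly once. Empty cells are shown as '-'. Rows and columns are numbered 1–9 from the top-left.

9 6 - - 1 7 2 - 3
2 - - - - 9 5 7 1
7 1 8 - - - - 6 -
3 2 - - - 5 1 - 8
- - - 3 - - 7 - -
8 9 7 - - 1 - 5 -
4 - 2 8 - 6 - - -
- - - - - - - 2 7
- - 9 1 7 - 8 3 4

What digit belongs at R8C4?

R3C9 = 9 (sole candidate).
R7C7 = 9 (sole candidate).
R7C8 = 1 (sole candidate).
R7C9 = 5 (sole candidate).
R8C7 = 6 (sole candidate).
R9C2 = 5 (sole candidate).
R9C6 = 2 (sole candidate).
R3C7 = 4 (sole candidate).
R5C2 = 4 (sole candidate).
R5C6 = 8 (sole candidate).
R5C8 = 9 (sole candidate).
R6C7 = 3 (sole candidate).
R7C5 = 3 (sole candidate).
R8C1 = 1 (sole candidate).
R8C3 = 3 (sole candidate).
R8C6 = 4 (sole candidate).
R9C1 = 6 (sole candidate).
R1C8 = 8 (sole candidate).
R2C2 = 3 (sole candidate).
R2C3 = 4 (sole candidate).
R2C4 = 6 (sole candidate).
R2C5 = 8 (sole candidate).
R3C6 = 3 (sole candidate).
R4C3 = 6 (sole candidate).
R4C8 = 4 (sole candidate).
R5C1 = 5 (sole candidate).
R5C3 = 1 (sole candidate).
R7C2 = 7 (sole candidate).
R8C2 = 8 (sole candidate).
R1C3 = 5 (sole candidate).
R1C4 = 4 (sole candidate).
R4C5 = 9 (sole candidate).
R6C4 = 2 (sole candidate).
R6C9 = 6 (sole candidate).
R8C5 = 5 (sole candidate).
R3C4 = 5 (sole candidate).
R3C5 = 2 (sole candidate).
R4C4 = 7 (sole candidate).
R5C5 = 6 (sole candidate).
R5C9 = 2 (sole candidate).
R6C5 = 4 (sole candidate).
R8C4 = 9: row 8 has {1,2,3,4,5,6,7,8}; col 4 has {1,2,3,4,5,6,7,8}; box has {1,2,3,4,5,6,7,8} → only 9 remains.

9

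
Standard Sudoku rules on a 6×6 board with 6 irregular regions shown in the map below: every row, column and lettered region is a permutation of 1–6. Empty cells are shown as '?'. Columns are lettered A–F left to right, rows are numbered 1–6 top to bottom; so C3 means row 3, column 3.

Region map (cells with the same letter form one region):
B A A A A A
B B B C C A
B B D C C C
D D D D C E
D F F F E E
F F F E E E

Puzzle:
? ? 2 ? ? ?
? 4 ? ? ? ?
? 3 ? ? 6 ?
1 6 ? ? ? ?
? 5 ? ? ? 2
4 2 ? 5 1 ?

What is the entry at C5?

B1 = 1 (sole candidate).
A5 = 3 (sole candidate).
E5 = 4 (sole candidate).
F4 = 3 (sole candidate).
F6 = 6 (sole candidate).
F2 = 5 (sole candidate).
C6 = 3 (sole candidate).
E1 = 3 (sole candidate).
F1 = 4 (sole candidate).
E2 = 2 (sole candidate).
F3 = 1 (sole candidate).
E4 = 5 (sole candidate).
D1 = 6 (sole candidate).
A2 = 6 (sole candidate).
C2 = 1 (sole candidate).
D2 = 3 (sole candidate).
D3 = 4 (sole candidate).
C4 = 4 (sole candidate).
D4 = 2 (sole candidate).
C5 = 6: row 5 has {2,3,4,5}; col 3 has {1,2,3,4}; region has {2,3,4,5} → only 6 remains.

6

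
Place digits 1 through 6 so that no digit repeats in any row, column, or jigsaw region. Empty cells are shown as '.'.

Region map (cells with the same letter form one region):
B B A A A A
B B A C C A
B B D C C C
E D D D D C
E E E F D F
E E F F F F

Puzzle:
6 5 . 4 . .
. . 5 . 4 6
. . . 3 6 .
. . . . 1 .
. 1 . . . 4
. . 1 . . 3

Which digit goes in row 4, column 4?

5

row 1, column 6 = 1: in row 1, 1 can only go here (every other open cell in that row sees a 1).
row 3, column 1 = 1: in row 3, 1 can only go here (every other open cell in that row sees a 1).
row 3, column 6 = 5: in row 3, 5 can only go here (every other open cell in that row sees a 5).
row 4, column 6 = 2: row 4 has {1}; col 6 has {1,3,4,5,6}; region has {3,4,5,6} → only 2 remains.
row 2, column 4 = 1: row 2 has {4,5,6}; col 4 has {3,4}; region has {2,3,4,5,6} → only 1 remains.
row 3, column 2 = 4: in region B, 4 can only go here (every other open cell in that region sees a 4).
row 3, column 3 = 2: row 3 has {1,3,4,5,6}; col 3 has {1,5}; region has {1} → only 2 remains.
row 1, column 3 = 3: row 1 has {1,4,5,6}; col 3 has {1,2,5}; region has {1,4,5,6} → only 3 remains.
row 1, column 5 = 2: row 1 has {1,3,4,5,6}; col 5 has {1,4,6}; region has {1,3,4,5,6} → only 2 remains.
row 5, column 3 = 6: row 5 has {1,4}; col 3 has {1,2,3,5}; region has {1} → only 6 remains.
row 6, column 2 = 2: row 6 has {1,3}; col 2 has {1,4,5}; region has {1,6} → only 2 remains.
row 6, column 5 = 5: row 6 has {1,2,3}; col 5 has {1,2,4,6}; region has {1,3,4} → only 5 remains.
row 2, column 2 = 3: row 2 has {1,4,5,6}; col 2 has {1,2,4,5}; region has {1,4,5,6} → only 3 remains.
row 4, column 2 = 6: row 4 has {1,2}; col 2 has {1,2,3,4,5}; region has {1,2} → only 6 remains.
row 4, column 3 = 4: row 4 has {1,2,6}; col 3 has {1,2,3,5,6}; region has {1,2,6} → only 4 remains.
row 4, column 4 = 5: row 4 has {1,2,4,6}; col 4 has {1,3,4}; region has {1,2,4,6} → only 5 remains.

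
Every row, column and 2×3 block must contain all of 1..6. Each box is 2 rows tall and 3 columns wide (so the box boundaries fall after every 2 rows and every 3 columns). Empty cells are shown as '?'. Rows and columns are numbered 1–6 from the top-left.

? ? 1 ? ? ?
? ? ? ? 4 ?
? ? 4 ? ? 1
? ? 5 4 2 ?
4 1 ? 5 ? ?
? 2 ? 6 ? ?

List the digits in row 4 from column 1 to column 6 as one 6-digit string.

135426

row 3, column 4 = 3 (sole candidate).
row 4, column 6 = 6: row 4 has {2,4,5}; col 6 has {1}; box has {1,2,3,4} → only 6 remains.
row 5, column 5 = 3 (sole candidate).
row 5, column 6 = 2 (sole candidate).
row 6, column 3 = 3 (sole candidate).
row 6, column 5 = 1 (sole candidate).
row 6, column 6 = 4 (sole candidate).
row 1, column 4 = 2 (sole candidate).
row 2, column 4 = 1 (sole candidate).
row 3, column 2 = 6 (sole candidate).
row 3, column 5 = 5 (sole candidate).
row 4, column 2 = 3: row 4 has {2,4,5,6}; col 2 has {1,2,6}; box has {4,5,6} → only 3 remains.
row 5, column 3 = 6 (sole candidate).
row 6, column 1 = 5 (sole candidate).
row 1, column 5 = 6 (sole candidate).
row 2, column 2 = 5 (sole candidate).
row 2, column 3 = 2 (sole candidate).
row 2, column 6 = 3 (sole candidate).
row 3, column 1 = 2 (sole candidate).
row 4, column 1 = 1: row 4 has {2,3,4,5,6}; col 1 has {2,4,5}; box has {2,3,4,5,6} → only 1 remains.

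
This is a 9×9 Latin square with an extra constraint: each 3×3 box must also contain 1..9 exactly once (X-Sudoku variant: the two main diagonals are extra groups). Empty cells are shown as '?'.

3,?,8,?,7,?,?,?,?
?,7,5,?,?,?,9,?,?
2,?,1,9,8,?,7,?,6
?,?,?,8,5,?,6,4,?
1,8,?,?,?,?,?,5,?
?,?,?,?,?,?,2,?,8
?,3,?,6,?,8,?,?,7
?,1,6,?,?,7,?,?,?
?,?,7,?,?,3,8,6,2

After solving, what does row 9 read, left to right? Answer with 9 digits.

457193862

row 3, column 2 = 4: row 3 has {1,2,6,7,8,9}; col 2 has {1,3,7,8}; box has {1,2,3,5,7,8} → only 4 remains.
row 3, column 6 = 5: row 3 has {1,2,4,6,7,8,9}; col 6 has {3,7,8}; box has {7,8,9} → only 5 remains.
row 3, column 8 = 3: row 3 has {1,2,4,5,6,7,8,9}; col 8 has {4,5,6}; box has {6,7,9} → only 3 remains.
row 5, column 7 = 3: row 5 has {1,5,8}; col 7 has {2,6,7,8,9}; box has {2,4,5,6,8} → only 3 remains.
row 5, column 9 = 9: row 5 has {1,3,5,8}; col 9 has {2,6,7,8}; box has {2,3,4,5,6,8} → only 9 remains.
row 8, column 8 = 9: row 8 has {1,6,7}; col 8 has {3,4,5,6}; box has {2,6,7,8}; main diagonal has {1,2,3,7,8} → only 9 remains.
row 2, column 1 = 6: row 2 has {5,7,9}; col 1 has {1,2,3}; box has {1,2,3,4,5,7,8} → only 6 remains.
row 4, column 9 = 1: row 4 has {4,5,6,8}; col 9 has {2,6,7,8,9}; box has {2,3,4,5,6,8,9} → only 1 remains.
row 6, column 8 = 7: row 6 has {2,8}; col 8 has {3,4,5,6,9}; box has {1,2,3,4,5,6,8,9} → only 7 remains.
row 7, column 8 = 1: row 7 has {3,6,7,8}; col 8 has {3,4,5,6,7,9}; box has {2,6,7,8,9} → only 1 remains.
row 1, column 2 = 9: row 1 has {3,7,8}; col 2 has {1,3,4,7,8}; box has {1,2,3,4,5,6,7,8} → only 9 remains.
row 1, column 8 = 2: row 1 has {3,7,8,9}; col 8 has {1,3,4,5,6,7,9}; box has {3,6,7,9} → only 2 remains.
row 2, column 8 = 8: row 2 has {5,6,7,9}; col 8 has {1,2,3,4,5,6,7,9}; box has {2,3,6,7,9}; anti-diagonal has {1,7} → only 8 remains.
row 2, column 9 = 4: row 2 has {5,6,7,8,9}; col 9 has {1,2,6,7,8,9}; box has {2,3,6,7,8,9} → only 4 remains.
row 4, column 2 = 2: row 4 has {1,4,5,6,8}; col 2 has {1,3,4,7,8,9}; box has {1,8} → only 2 remains.
row 4, column 6 = 9: row 4 has {1,2,4,5,6,8}; col 6 has {3,5,7,8}; box has {5,8}; anti-diagonal has {1,7,8} → only 9 remains.
row 5, column 3 = 4: row 5 has {1,3,5,8,9}; col 3 has {1,5,6,7,8}; box has {1,2,8} → only 4 remains.
row 5, column 5 = 6: row 5 has {1,3,4,5,8,9}; col 5 has {5,7,8}; box has {5,8,9}; main diagonal has {1,2,3,7,8,9}; anti-diagonal has {1,7,8,9} → only 6 remains.
row 5, column 6 = 2: row 5 has {1,3,4,5,6,8,9}; col 6 has {3,5,7,8,9}; box has {5,6,8,9} → only 2 remains.
row 6, column 6 = 4: row 6 has {2,7,8}; col 6 has {2,3,5,7,8,9}; box has {2,5,6,8,9}; main diagonal has {1,2,3,6,7,8,9} → only 4 remains.
row 7, column 3 = 2: row 7 has {1,3,6,7,8}; col 3 has {1,4,5,6,7,8}; box has {1,3,6,7}; anti-diagonal has {1,6,7,8,9} → only 2 remains.
row 7, column 7 = 5: row 7 has {1,2,3,6,7,8}; col 7 has {2,3,6,7,8,9}; box has {1,2,6,7,8,9}; main diagonal has {1,2,3,4,6,7,8,9} → only 5 remains.
row 8, column 7 = 4: row 8 has {1,6,7,9}; col 7 has {2,3,5,6,7,8,9}; box has {1,2,5,6,7,8,9} → only 4 remains.
row 8, column 9 = 3: row 8 has {1,4,6,7,9}; col 9 has {1,2,4,6,7,8,9}; box has {1,2,4,5,6,7,8,9} → only 3 remains.
row 9, column 2 = 5: row 9 has {2,3,6,7,8}; col 2 has {1,2,3,4,7,8,9}; box has {1,2,3,6,7} → only 5 remains.
row 1, column 7 = 1: row 1 has {2,3,7,8,9}; col 7 has {2,3,4,5,6,7,8,9}; box has {2,3,4,6,7,8,9} → only 1 remains.
row 1, column 9 = 5: row 1 has {1,2,3,7,8,9}; col 9 has {1,2,3,4,6,7,8,9}; box has {1,2,3,4,6,7,8,9}; anti-diagonal has {1,2,6,7,8,9} → only 5 remains.
row 2, column 6 = 1: row 2 has {4,5,6,7,8,9}; col 6 has {2,3,4,5,7,8,9}; box has {5,7,8,9} → only 1 remains.
row 4, column 1 = 7: row 4 has {1,2,4,5,6,8,9}; col 1 has {1,2,3,6}; box has {1,2,4,8} → only 7 remains.
row 4, column 3 = 3: row 4 has {1,2,4,5,6,7,8,9}; col 3 has {1,2,4,5,6,7,8}; box has {1,2,4,7,8} → only 3 remains.
row 5, column 4 = 7: row 5 has {1,2,3,4,5,6,8,9}; col 4 has {6,8,9}; box has {2,4,5,6,8,9} → only 7 remains.
row 6, column 2 = 6: row 6 has {2,4,7,8}; col 2 has {1,2,3,4,5,7,8,9}; box has {1,2,3,4,7,8} → only 6 remains.
row 6, column 3 = 9: row 6 has {2,4,6,7,8}; col 3 has {1,2,3,4,5,6,7,8}; box has {1,2,3,4,6,7,8} → only 9 remains.
row 6, column 4 = 3: row 6 has {2,4,6,7,8,9}; col 4 has {6,7,8,9}; box has {2,4,5,6,7,8,9}; anti-diagonal has {1,2,5,6,7,8,9} → only 3 remains.
row 6, column 5 = 1: row 6 has {2,3,4,6,7,8,9}; col 5 has {5,6,7,8}; box has {2,3,4,5,6,7,8,9} → only 1 remains.
row 8, column 1 = 8: row 8 has {1,3,4,6,7,9}; col 1 has {1,2,3,6,7}; box has {1,2,3,5,6,7} → only 8 remains.
row 8, column 5 = 2: row 8 has {1,3,4,6,7,8,9}; col 5 has {1,5,6,7,8}; box has {3,6,7,8} → only 2 remains.
row 9, column 1 = 4: row 9 has {2,3,5,6,7,8}; col 1 has {1,2,3,6,7,8}; box has {1,2,3,5,6,7,8}; anti-diagonal has {1,2,3,5,6,7,8,9} → only 4 remains.
row 9, column 4 = 1: row 9 has {2,3,4,5,6,7,8}; col 4 has {3,6,7,8,9}; box has {2,3,6,7,8} → only 1 remains.
row 9, column 5 = 9: row 9 has {1,2,3,4,5,6,7,8}; col 5 has {1,2,5,6,7,8}; box has {1,2,3,6,7,8} → only 9 remains.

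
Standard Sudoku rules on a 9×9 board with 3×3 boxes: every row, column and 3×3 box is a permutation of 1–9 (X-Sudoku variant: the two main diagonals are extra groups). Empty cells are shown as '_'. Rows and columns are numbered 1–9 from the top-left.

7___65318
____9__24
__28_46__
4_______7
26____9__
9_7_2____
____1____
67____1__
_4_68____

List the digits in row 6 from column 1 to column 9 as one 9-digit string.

R1C2 = 9 (sole candidate).
R1C3 = 4 (sole candidate).
R1C4 = 2 (sole candidate).
R2C3 = 6 (hidden single in row 2).
R4C7 = 2 (hidden single in row 4).
R4C8 = 6 (hidden single in row 4).
R6C6 = 6: in row 6, 6 can only go here (every other open cell in that row sees a 6).
R7C9 = 6 (hidden single in row 7).
R9C6 = 2 (hidden single in row 9).
R7C2 = 2 (hidden single in row 7).
R8C9 = 2 (hidden single in row 8).
R3C5 = 7 (hidden single in column 5).
R2C7 = 7 (hidden single in row 2).
R9C7 = 5 (sole candidate).
R9C8 = 7 (hidden single in row 9).
R5C6 = 8 (hidden single in column 6).
R5C4 = 7 (hidden single in row 5).
R7C6 = 7 (hidden single in row 7).
Singles propagation stalls before every target cell is settled. Branch on R2C4 (candidates {1,3}).
  Try R2C4 = 1: then main diagonal has no cell left for 1 — contradiction.
So R2C4 = 3.
R2C6 = 1 (sole candidate).
R4C4 = 1 (hidden single in main diagonal).
R4C6 = 9 (hidden single in row 4).
R8C6 = 3 (sole candidate).
R9C1 = 1 (hidden single in anti-diagonal).
R3C2 = 1 (hidden single in row 3).
R3C1 = 3 (hidden single in row 3).
R6C9 = 1: in row 6, 1 can only go here (every other open cell in that row sees a 1).
R5C3 = 1 (hidden single in row 5).
Singles propagation stalls; R6C2 is still open with candidates {3,5,8}.
  Try R6C2 = 5: this forces R2C2=8, R4C2=3, R4C3=8; then row 8 has no cell left for 8 — contradiction.
  Try R6C2 = 8: then row 4 has no cell left for 8 — contradiction.
So R6C2 = 3.
R4C5 = 3 (hidden single in row 4).
R9C9 = 3 (hidden single in main diagonal).
R5C9 = 5 (sole candidate).
R9C3 = 9 (sole candidate).
R3C9 = 9 (sole candidate).
R5C5 = 4 (sole candidate).
R5C8 = 3 (sole candidate).
R6C4 = 5: row 6 has {1,2,3,6,7,9}; col 4 has {1,2,3,6,7,8}; box has {1,2,3,4,6,7,8,9}; anti-diagonal has {1,2,4,6,7,8,9} → only 5 remains.
R7C3 = 3 (sole candidate).
R7C7 = 8 (sole candidate).
R8C5 = 5 (sole candidate).
R8C8 = 9 (sole candidate).
R2C2 = 5 (sole candidate).
R3C8 = 5 (sole candidate).
R4C2 = 8 (sole candidate).
R4C3 = 5 (sole candidate).
R6C7 = 4: row 6 has {1,2,3,5,6,7,9}; col 7 has {1,2,3,5,6,7,8,9}; box has {1,2,3,5,6,7,9} → only 4 remains.
R6C8 = 8: row 6 has {1,2,3,4,5,6,7,9}; col 8 has {1,2,3,5,6,7,9}; box has {1,2,3,4,5,6,7,9} → only 8 remains.

937526481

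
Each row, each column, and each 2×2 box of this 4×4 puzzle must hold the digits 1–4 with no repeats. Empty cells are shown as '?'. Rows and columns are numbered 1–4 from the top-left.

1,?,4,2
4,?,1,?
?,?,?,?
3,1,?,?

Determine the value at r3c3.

r1c2 = 3 (sole candidate).
r2c2 = 2 (sole candidate).
r2c4 = 3 (sole candidate).
r3c1 = 2 (sole candidate).
r3c2 = 4 (sole candidate).
r3c3 = 3: row 3 has {2,4}; col 3 has {1,4}; box has {} → only 3 remains.

3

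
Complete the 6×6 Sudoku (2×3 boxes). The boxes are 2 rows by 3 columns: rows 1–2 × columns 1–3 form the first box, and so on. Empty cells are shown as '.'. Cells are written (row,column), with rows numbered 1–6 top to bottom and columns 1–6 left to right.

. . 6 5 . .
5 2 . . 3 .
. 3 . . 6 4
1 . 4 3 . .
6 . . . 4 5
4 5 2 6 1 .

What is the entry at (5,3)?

3

(1,1) = 3 (sole candidate).
(1,5) = 2 (sole candidate).
(1,6) = 1 (sole candidate).
(2,3) = 1 (sole candidate).
(2,4) = 4 (sole candidate).
(2,6) = 6 (sole candidate).
(3,1) = 2 (sole candidate).
(3,3) = 5 (sole candidate).
(3,4) = 1 (sole candidate).
(4,2) = 6 (sole candidate).
(4,5) = 5 (sole candidate).
(4,6) = 2 (sole candidate).
(5,2) = 1 (sole candidate).
(5,3) = 3: row 5 has {1,4,5,6}; col 3 has {1,2,4,5,6}; box has {1,2,4,5,6} → only 3 remains.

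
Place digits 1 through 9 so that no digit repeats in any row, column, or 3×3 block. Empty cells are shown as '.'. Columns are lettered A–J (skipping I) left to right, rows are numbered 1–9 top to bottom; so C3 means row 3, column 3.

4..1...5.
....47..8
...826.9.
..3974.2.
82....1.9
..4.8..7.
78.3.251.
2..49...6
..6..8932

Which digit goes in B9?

4

E1 = 3 (sole candidate).
F1 = 9 (sole candidate).
J1 = 7 (sole candidate).
D2 = 5 (sole candidate).
H2 = 6 (sole candidate).
J4 = 5 (sole candidate).
D5 = 6 (sole candidate).
E5 = 5 (sole candidate).
F5 = 3 (sole candidate).
H5 = 4 (sole candidate).
D6 = 2 (sole candidate).
F6 = 1 (sole candidate).
J6 = 3 (sole candidate).
C7 = 9 (sole candidate).
E7 = 6 (sole candidate).
J7 = 4 (sole candidate).
F8 = 5 (sole candidate).
H8 = 8 (sole candidate).
D9 = 7 (sole candidate).
E9 = 1 (sole candidate).
B1 = 6 (sole candidate).
G1 = 2 (sole candidate).
G2 = 3 (sole candidate).
G3 = 4 (sole candidate).
J3 = 1 (sole candidate).
B4 = 1 (sole candidate).
C5 = 7 (sole candidate).
G6 = 6 (sole candidate).
B8 = 3 (sole candidate).
C8 = 1 (sole candidate).
G8 = 7 (sole candidate).
A9 = 5 (sole candidate).
B9 = 4: row 9 has {1,2,3,5,6,7,8,9}; col 2 has {1,2,3,6,8}; box has {1,2,3,5,6,7,8,9} → only 4 remains.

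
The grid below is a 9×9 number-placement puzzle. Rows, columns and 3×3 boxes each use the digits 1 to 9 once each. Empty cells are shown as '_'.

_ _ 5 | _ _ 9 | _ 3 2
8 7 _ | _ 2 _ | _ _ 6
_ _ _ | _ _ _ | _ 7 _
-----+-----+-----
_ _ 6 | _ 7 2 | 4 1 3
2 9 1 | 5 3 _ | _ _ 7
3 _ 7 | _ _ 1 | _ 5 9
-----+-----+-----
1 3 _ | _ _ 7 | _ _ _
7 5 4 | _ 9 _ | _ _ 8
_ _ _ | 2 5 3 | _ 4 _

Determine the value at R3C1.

R2C8 = 9 (sole candidate).
R4C1 = 5 (sole candidate).
R4C2 = 8 (sole candidate).
R4C4 = 9 (sole candidate).
R6C2 = 4 (sole candidate).
R7C9 = 5 (sole candidate).
R8C6 = 6 (sole candidate).
R8C8 = 2 (sole candidate).
R9C2 = 6 (sole candidate).
R9C9 = 1 (sole candidate).
R1C2 = 1 (sole candidate).
R1C7 = 8 (sole candidate).
R2C3 = 3 (sole candidate).
R3C2 = 2 (sole candidate).
R3C3 = 9 (sole candidate).
R3C9 = 4 (sole candidate).
R5C7 = 6 (sole candidate).
R5C8 = 8 (sole candidate).
R6C7 = 2 (sole candidate).
R7C7 = 9 (sole candidate).
R7C8 = 6 (sole candidate).
R8C4 = 1 (sole candidate).
R8C7 = 3 (sole candidate).
R9C1 = 9 (sole candidate).
R9C3 = 8 (sole candidate).
R9C7 = 7 (sole candidate).
R2C4 = 4 (sole candidate).
R2C6 = 5 (sole candidate).
R2C7 = 1 (sole candidate).
R3C1 = 6: row 3 has {2,4,7,9}; col 1 has {1,2,3,5,7,8,9}; box has {1,2,3,5,7,8,9} → only 6 remains.

6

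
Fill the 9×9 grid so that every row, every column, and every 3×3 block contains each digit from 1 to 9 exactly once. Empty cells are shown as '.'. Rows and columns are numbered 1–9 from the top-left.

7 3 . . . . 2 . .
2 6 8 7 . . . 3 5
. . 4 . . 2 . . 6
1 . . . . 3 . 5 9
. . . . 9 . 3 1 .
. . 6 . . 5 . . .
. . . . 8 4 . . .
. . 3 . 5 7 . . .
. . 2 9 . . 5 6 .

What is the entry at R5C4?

4

R4C3 = 7 (sole candidate).
R5C3 = 5 (sole candidate).
R9C6 = 1 (sole candidate).
R2C6 = 9 (sole candidate).
R9C5 = 3 (sole candidate).
R3C5 = 1 (sole candidate).
R2C5 = 4 (sole candidate).
R2C7 = 1 (sole candidate).
R1C5 = 6 (sole candidate).
R1C6 = 8 (sole candidate).
R1C9 = 4 (sole candidate).
R4C5 = 2 (sole candidate).
R5C6 = 6 (sole candidate).
R6C5 = 7 (sole candidate).
R1C4 = 5 (sole candidate).
R1C8 = 9 (sole candidate).
R3C4 = 3 (sole candidate).
R1C3 = 1 (sole candidate).
R7C3 = 9 (sole candidate).
R7C7 = 7 (sole candidate).
R7C8 = 2 (sole candidate).
R9C9 = 8 (sole candidate).
R3C7 = 8 (sole candidate).
R3C8 = 7 (sole candidate).
R6C7 = 4 (sole candidate).
R6C8 = 8 (sole candidate).
R6C9 = 2 (sole candidate).
R7C4 = 6 (sole candidate).
R8C4 = 2 (sole candidate).
R8C7 = 9 (sole candidate).
R8C8 = 4 (sole candidate).
R8C9 = 1 (sole candidate).
R9C1 = 4 (sole candidate).
R9C2 = 7 (sole candidate).
R4C7 = 6 (sole candidate).
R5C1 = 8 (sole candidate).
R5C4 = 4: row 5 has {1,3,5,6,8,9}; col 4 has {2,3,5,6,7,9}; box has {2,3,5,6,7,9} → only 4 remains.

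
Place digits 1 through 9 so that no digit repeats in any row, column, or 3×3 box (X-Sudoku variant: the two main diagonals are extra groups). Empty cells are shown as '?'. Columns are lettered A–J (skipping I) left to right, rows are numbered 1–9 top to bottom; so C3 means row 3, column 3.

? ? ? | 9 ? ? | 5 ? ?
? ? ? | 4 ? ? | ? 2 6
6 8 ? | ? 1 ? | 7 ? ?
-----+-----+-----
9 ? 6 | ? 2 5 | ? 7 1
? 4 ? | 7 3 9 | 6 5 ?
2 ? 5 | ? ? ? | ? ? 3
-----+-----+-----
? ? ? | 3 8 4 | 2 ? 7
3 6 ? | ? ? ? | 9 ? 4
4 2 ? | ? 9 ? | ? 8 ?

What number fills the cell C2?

J1 = 8: row 1 has {5,9}; col 9 has {1,3,4,6,7}; box has {2,5,6,7}; anti-diagonal has {2,3,4,5,6,7} → only 8 remains.
J3 = 9: row 3 has {1,6,7,8}; col 9 has {1,3,4,6,7,8}; box has {2,5,6,7,8} → only 9 remains.
B4 = 3: row 4 has {1,2,5,6,7,9}; col 2 has {2,4,6,8}; box has {2,4,5,6,9} → only 3 remains.
D4 = 8: row 4 has {1,2,3,5,6,7,9}; col 4 has {3,4,7,9}; box has {2,3,5,7,9}; main diagonal has {2,3} → only 8 remains.
G4 = 4: row 4 has {1,2,3,5,6,7,8,9}; col 7 has {2,5,6,7,9}; box has {1,3,5,6,7} → only 4 remains.
J5 = 2: row 5 has {3,4,5,6,7,9}; col 9 has {1,3,4,6,7,8,9}; box has {1,3,4,5,6,7} → only 2 remains.
D6 = 1: row 6 has {2,3,5}; col 4 has {3,4,7,8,9}; box has {2,3,5,7,8,9}; anti-diagonal has {2,3,4,5,6,7,8} → only 1 remains.
F6 = 6: row 6 has {1,2,3,5}; col 6 has {4,5,9}; box has {1,2,3,5,7,8,9}; main diagonal has {2,3,8} → only 6 remains.
G6 = 8: row 6 has {1,2,3,5,6}; col 7 has {2,4,5,6,7,9}; box has {1,2,3,4,5,6,7} → only 8 remains.
H6 = 9: row 6 has {1,2,3,5,6,8}; col 8 has {2,5,7,8}; box has {1,2,3,4,5,6,7,8} → only 9 remains.
C7 = 9: row 7 has {2,3,4,7,8}; col 3 has {5,6}; box has {2,3,4,6}; anti-diagonal has {1,2,3,4,5,6,7,8} → only 9 remains.
H8 = 1: row 8 has {3,4,6,9}; col 8 has {2,5,7,8,9}; box has {2,4,7,8,9}; main diagonal has {2,3,6,8} → only 1 remains.
G9 = 3: row 9 has {2,4,8,9}; col 7 has {2,4,5,6,7,8,9}; box has {1,2,4,7,8,9} → only 3 remains.
J9 = 5: row 9 has {2,3,4,8,9}; col 9 has {1,2,3,4,6,7,8,9}; box has {1,2,3,4,7,8,9}; main diagonal has {1,2,3,6,8} → only 5 remains.
A1 = 7: row 1 has {5,8,9}; col 1 has {2,3,4,6,9}; box has {6,8}; main diagonal has {1,2,3,5,6,8} → only 7 remains.
B1 = 1: row 1 has {5,7,8,9}; col 2 has {2,3,4,6,8}; box has {6,7,8} → only 1 remains.
E1 = 6: row 1 has {1,5,7,8,9}; col 5 has {1,2,3,8,9}; box has {1,4,9} → only 6 remains.
A2 = 5: row 2 has {2,4,6}; col 1 has {2,3,4,6,7,9}; box has {1,6,7,8} → only 5 remains.
B2 = 9: row 2 has {2,4,5,6}; col 2 has {1,2,3,4,6,8}; box has {1,5,6,7,8}; main diagonal has {1,2,3,5,6,7,8} → only 9 remains.
C2 = 3: row 2 has {2,4,5,6,9}; col 3 has {5,6,9}; box has {1,5,6,7,8,9} → only 3 remains.

3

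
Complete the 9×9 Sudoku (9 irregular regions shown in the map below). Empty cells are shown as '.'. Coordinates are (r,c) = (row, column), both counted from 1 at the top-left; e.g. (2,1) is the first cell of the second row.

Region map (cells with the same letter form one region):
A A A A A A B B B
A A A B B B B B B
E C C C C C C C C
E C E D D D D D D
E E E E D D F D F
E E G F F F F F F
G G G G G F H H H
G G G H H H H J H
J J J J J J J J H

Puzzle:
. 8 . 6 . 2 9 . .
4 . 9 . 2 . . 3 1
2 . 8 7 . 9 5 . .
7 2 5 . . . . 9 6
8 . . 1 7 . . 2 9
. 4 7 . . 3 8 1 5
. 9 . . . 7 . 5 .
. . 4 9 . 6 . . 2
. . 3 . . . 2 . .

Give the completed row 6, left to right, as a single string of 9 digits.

947263815

(1,3) = 1 (sole candidate).
(5,3) = 6 (sole candidate).
(5,7) = 4 (sole candidate).
(6,1) = 9: row 6 has {1,3,4,5,7,8}; col 1 has {2,4,7,8}; region has {1,2,4,5,6,7,8} → only 9 remains.
(6,4) = 2: row 6 has {1,3,4,5,7,8,9}; col 4 has {1,6,7,9}; region has {1,3,4,5,7,8,9} → only 2 remains.
(6,5) = 6: row 6 has {1,2,3,4,5,7,8,9}; col 5 has {2,7}; region has {1,2,3,4,5,7,8,9} → only 6 remains.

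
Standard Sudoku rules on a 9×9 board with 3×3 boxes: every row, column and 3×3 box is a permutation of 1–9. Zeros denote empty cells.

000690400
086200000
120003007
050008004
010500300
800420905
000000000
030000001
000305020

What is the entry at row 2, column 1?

9

row 1, column 2 = 7: row 1 has {4,6,9}; col 2 has {1,2,3,5,8}; box has {1,2,6,8} → only 7 remains.
row 1, column 6 = 1: row 1 has {4,6,7,9}; col 6 has {3,5,8}; box has {2,3,6,9} → only 1 remains.
row 3, column 4 = 8: row 3 has {1,2,3,7}; col 4 has {2,3,4,5,6}; box has {1,2,3,6,9} → only 8 remains.
row 6, column 2 = 6: row 6 has {2,4,5,8,9}; col 2 has {1,2,3,5,7,8}; box has {1,5,8} → only 6 remains.
row 6, column 6 = 7: row 6 has {2,4,5,6,8,9}; col 6 has {1,3,5,8}; box has {2,4,5,8} → only 7 remains.
row 6, column 8 = 1: row 6 has {2,4,5,6,7,8,9}; col 8 has {2}; box has {3,4,5,9} → only 1 remains.
row 2, column 6 = 4: row 2 has {2,6,8}; col 6 has {1,3,5,7,8}; box has {1,2,3,6,8,9} → only 4 remains.
row 3, column 5 = 5: row 3 has {1,2,3,7,8}; col 5 has {2,9}; box has {1,2,3,4,6,8,9} → only 5 remains.
row 3, column 7 = 6: row 3 has {1,2,3,5,7,8}; col 7 has {3,4,9}; box has {4,7} → only 6 remains.
row 3, column 8 = 9: row 3 has {1,2,3,5,6,7,8}; col 8 has {1,2}; box has {4,6,7} → only 9 remains.
row 5, column 5 = 6: row 5 has {1,3,5}; col 5 has {2,5,9}; box has {2,4,5,7,8} → only 6 remains.
row 5, column 6 = 9: row 5 has {1,3,5,6}; col 6 has {1,3,4,5,7,8}; box has {2,4,5,6,7,8} → only 9 remains.
row 6, column 3 = 3: row 6 has {1,2,4,5,6,7,8,9}; col 3 has {6}; box has {1,5,6,8} → only 3 remains.
row 1, column 3 = 5: row 1 has {1,4,6,7,9}; col 3 has {3,6}; box has {1,2,6,7,8} → only 5 remains.
row 2, column 5 = 7: row 2 has {2,4,6,8}; col 5 has {2,5,6,9}; box has {1,2,3,4,5,6,8,9} → only 7 remains.
row 2, column 9 = 3: row 2 has {2,4,6,7,8}; col 9 has {1,4,5,7}; box has {4,6,7,9} → only 3 remains.
row 3, column 3 = 4: row 3 has {1,2,3,5,6,7,8,9}; col 3 has {3,5,6}; box has {1,2,5,6,7,8} → only 4 remains.
row 4, column 4 = 1: row 4 has {4,5,8}; col 4 has {2,3,4,5,6,8}; box has {2,4,5,6,7,8,9} → only 1 remains.
row 4, column 5 = 3: row 4 has {1,4,5,8}; col 5 has {2,5,6,7,9}; box has {1,2,4,5,6,7,8,9} → only 3 remains.
row 1, column 1 = 3: row 1 has {1,4,5,6,7,9}; col 1 has {1,8}; box has {1,2,4,5,6,7,8} → only 3 remains.
row 1, column 8 = 8: row 1 has {1,3,4,5,6,7,9}; col 8 has {1,2,9}; box has {3,4,6,7,9} → only 8 remains.
row 1, column 9 = 2: row 1 has {1,3,4,5,6,7,8,9}; col 9 has {1,3,4,5,7}; box has {3,4,6,7,8,9} → only 2 remains.
row 2, column 1 = 9: row 2 has {2,3,4,6,7,8}; col 1 has {1,3,8}; box has {1,2,3,4,5,6,7,8} → only 9 remains.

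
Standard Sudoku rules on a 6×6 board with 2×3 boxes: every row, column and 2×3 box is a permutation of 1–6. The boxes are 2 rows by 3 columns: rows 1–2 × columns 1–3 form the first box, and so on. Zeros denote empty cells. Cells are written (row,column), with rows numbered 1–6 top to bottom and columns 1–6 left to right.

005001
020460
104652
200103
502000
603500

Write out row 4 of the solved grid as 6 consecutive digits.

(2,1) = 3: row 2 has {2,4,6}; col 1 has {1,2,5,6}; box has {2,5} → only 3 remains.
(2,3) = 1: row 2 has {2,3,4,6}; col 3 has {2,3,4,5}; box has {2,3,5} → only 1 remains.
(2,6) = 5: row 2 has {1,2,3,4,6}; col 6 has {1,2,3}; box has {1,4,6} → only 5 remains.
(3,2) = 3: row 3 has {1,2,4,5,6}; col 2 has {2}; box has {1,2,4} → only 3 remains.
(4,3) = 6: row 4 has {1,2,3}; col 3 has {1,2,3,4,5}; box has {1,2,3,4} → only 6 remains.
(4,5) = 4: row 4 has {1,2,3,6}; col 5 has {5,6}; box has {1,2,3,5,6} → only 4 remains.
(5,4) = 3: row 5 has {2,5}; col 4 has {1,4,5,6}; box has {5} → only 3 remains.
(5,5) = 1: row 5 has {2,3,5}; col 5 has {4,5,6}; box has {3,5} → only 1 remains.
(6,5) = 2: row 6 has {3,5,6}; col 5 has {1,4,5,6}; box has {1,3,5} → only 2 remains.
(6,6) = 4: row 6 has {2,3,5,6}; col 6 has {1,2,3,5}; box has {1,2,3,5} → only 4 remains.
(1,1) = 4: row 1 has {1,5}; col 1 has {1,2,3,5,6}; box has {1,2,3,5} → only 4 remains.
(1,2) = 6: row 1 has {1,4,5}; col 2 has {2,3}; box has {1,2,3,4,5} → only 6 remains.
(1,4) = 2: row 1 has {1,4,5,6}; col 4 has {1,3,4,5,6}; box has {1,4,5,6} → only 2 remains.
(1,5) = 3: row 1 has {1,2,4,5,6}; col 5 has {1,2,4,5,6}; box has {1,2,4,5,6} → only 3 remains.
(4,2) = 5: row 4 has {1,2,3,4,6}; col 2 has {2,3,6}; box has {1,2,3,4,6} → only 5 remains.

256143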